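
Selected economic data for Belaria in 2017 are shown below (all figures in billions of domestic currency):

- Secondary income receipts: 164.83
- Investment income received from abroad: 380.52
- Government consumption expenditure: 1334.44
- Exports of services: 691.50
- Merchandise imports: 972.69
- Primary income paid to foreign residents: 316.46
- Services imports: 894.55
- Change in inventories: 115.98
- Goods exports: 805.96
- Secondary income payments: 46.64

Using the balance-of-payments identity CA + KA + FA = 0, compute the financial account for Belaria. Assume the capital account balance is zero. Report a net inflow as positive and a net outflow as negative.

187.53

Goods balance = 805.96 - 972.69 = -166.73
Services balance = 691.50 - 894.55 = -203.05
Trade balance (goods + services) = -166.73 + (-203.05) = -369.78
Net primary income = 380.52 - 316.46 = 64.06
Net secondary income = 164.83 - 46.64 = 118.19
Current account = -369.78 + 64.06 + 118.19 = -187.53
Financial account = -(-187.53) = 187.53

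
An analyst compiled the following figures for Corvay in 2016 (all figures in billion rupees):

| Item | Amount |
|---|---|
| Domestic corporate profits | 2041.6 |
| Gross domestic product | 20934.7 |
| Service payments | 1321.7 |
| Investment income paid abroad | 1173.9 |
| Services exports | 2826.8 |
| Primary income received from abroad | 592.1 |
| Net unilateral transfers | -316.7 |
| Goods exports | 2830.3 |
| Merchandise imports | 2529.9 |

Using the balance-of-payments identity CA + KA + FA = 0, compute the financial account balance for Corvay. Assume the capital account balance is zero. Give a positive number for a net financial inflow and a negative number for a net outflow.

-907.0

Goods balance = 2830.3 - 2529.9 = 300.4
Services balance = 2826.8 - 1321.7 = 1505.1
Trade balance (goods + services) = 300.4 + 1505.1 = 1805.5
Net primary income = 592.1 - 1173.9 = -581.8
Net secondary income = -316.7
Current account = 1805.5 + (-581.8) + (-316.7) = 907.0
Financial account = -(907.0) = -907.0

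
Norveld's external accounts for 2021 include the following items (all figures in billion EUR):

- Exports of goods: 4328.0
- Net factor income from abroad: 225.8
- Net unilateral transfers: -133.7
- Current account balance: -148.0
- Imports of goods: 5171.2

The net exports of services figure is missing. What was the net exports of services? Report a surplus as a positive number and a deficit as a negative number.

Current account = goods balance + services balance + net primary income + net secondary income
Sum of the known components = -751.1
Net exports of services = CA - (known components) = -148.0 - (-751.1) = 603.1

603.1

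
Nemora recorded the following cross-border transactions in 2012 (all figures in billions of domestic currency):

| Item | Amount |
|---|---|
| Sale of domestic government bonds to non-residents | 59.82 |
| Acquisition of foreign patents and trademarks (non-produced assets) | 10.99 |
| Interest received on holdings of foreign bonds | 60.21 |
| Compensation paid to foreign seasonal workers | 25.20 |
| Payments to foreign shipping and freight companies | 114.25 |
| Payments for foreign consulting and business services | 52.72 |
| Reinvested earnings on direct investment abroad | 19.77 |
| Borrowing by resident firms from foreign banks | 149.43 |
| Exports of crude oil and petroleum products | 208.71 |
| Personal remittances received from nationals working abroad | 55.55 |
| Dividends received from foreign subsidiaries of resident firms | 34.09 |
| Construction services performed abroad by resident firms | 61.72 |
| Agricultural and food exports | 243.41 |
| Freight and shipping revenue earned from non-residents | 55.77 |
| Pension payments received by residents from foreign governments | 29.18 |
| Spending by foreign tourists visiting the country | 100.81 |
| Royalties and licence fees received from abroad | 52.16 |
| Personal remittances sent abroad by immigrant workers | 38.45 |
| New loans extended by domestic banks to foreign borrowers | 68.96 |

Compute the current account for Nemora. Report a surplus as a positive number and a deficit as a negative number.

Goods: 243.41 + 208.71 = 452.12
Services: 55.77 + 100.81 - 114.25 + 52.16 - 52.72 + 61.72 = 103.49
Primary income: -25.20 + 19.77 + 34.09 + 60.21 = 88.87
Secondary income: -38.45 + 29.18 + 55.55 = 46.28
Current account = 452.12 + 103.49 + 88.87 + 46.28 = 690.76
(Excluded from the current account — financial account: sale of domestic government bonds to non-residents 59.82, borrowing by resident firms from foreign banks 149.43, new loans extended by domestic banks to foreign borrowers 68.96; capital account: acquisition of foreign patents and trademarks (non-produced assets) 10.99.)

690.76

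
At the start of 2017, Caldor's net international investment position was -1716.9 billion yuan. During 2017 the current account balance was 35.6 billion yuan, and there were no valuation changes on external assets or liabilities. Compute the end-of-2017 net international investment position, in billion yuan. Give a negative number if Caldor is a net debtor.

With no valuation effects, change in NIIP = current account = 35.6
End-of-year NIIP = -1716.9 + 35.6 = -1681.3

-1681.3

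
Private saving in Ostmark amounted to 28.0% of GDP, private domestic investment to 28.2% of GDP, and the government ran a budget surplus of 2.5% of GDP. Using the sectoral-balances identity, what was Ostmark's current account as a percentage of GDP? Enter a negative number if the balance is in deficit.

2.3

By the sectoral-balances identity, CA = (S_private - I) + (T - G).
Private balance = 28.0 - 28.2 = -0.2
Government balance (T - G) = 2.5
CA = -0.2 + 2.5 = 2.3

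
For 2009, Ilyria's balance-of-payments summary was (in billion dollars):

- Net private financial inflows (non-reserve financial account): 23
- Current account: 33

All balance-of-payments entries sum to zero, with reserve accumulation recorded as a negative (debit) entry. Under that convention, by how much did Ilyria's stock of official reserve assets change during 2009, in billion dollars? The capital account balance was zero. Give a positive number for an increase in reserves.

56

Official reserve transactions balance = -(33 + 23) = -56
An accumulation of reserves is recorded as a debit (negative entry), so the change in the stock of reserves is the negative of that balance.
Change in official reserves = -(-56) = 56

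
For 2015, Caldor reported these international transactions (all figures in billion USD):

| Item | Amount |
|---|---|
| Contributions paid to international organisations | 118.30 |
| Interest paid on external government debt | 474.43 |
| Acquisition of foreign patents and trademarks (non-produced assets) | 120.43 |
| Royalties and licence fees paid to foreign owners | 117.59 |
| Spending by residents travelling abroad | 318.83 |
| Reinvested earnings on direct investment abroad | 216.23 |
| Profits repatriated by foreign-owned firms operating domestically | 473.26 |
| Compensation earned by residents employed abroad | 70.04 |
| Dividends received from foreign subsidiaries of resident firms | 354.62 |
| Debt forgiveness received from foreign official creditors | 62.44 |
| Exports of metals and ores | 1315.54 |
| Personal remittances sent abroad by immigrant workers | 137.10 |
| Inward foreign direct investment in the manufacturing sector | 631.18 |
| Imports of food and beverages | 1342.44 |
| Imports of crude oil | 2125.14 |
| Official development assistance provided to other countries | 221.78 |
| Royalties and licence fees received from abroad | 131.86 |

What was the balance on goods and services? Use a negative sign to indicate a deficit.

Goods: -1342.44 + 1315.54 - 2125.14 = -2152.04
Services: 131.86 - 117.59 - 318.83 = -304.56
Trade balance = -2152.04 + (-304.56) = -2456.60
(Excluded from the trade balance — secondary income: contributions paid to international organisations 118.30, personal remittances sent abroad by immigrant workers 137.10, official development assistance provided to other countries 221.78; primary income: interest paid on external government debt 474.43, reinvested earnings on direct investment abroad 216.23, profits repatriated by foreign-owned firms operating domestically 473.26, compensation earned by residents employed abroad 70.04, dividends received from foreign subsidiaries of resident firms 354.62; capital account: acquisition of foreign patents and trademarks (non-produced assets) 120.43, debt forgiveness received from foreign official creditors 62.44; financial account: inward foreign direct investment in the manufacturing sector 631.18.)

-2456.60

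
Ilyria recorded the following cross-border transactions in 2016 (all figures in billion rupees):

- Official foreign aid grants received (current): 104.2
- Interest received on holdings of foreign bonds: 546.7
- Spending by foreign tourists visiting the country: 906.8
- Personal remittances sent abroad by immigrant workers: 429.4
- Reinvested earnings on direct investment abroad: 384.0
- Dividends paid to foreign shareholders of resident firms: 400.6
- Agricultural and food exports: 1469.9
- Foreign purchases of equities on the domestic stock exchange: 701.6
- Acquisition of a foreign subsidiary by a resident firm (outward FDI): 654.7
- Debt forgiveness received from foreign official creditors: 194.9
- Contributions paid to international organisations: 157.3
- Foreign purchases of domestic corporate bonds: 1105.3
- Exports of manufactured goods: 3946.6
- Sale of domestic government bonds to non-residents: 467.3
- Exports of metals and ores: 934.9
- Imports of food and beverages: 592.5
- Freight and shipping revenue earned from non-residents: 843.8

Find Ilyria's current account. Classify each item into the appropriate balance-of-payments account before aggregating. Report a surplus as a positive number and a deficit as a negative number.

7557.1

Goods: 3946.6 + 934.9 - 592.5 + 1469.9 = 5758.9
Services: 906.8 + 843.8 = 1750.6
Primary income: -400.6 + 546.7 + 384.0 = 530.1
Secondary income: 104.2 - 157.3 - 429.4 = -482.5
Current account = 5758.9 + 1750.6 + 530.1 + (-482.5) = 7557.1
(Excluded from the current account — financial account: foreign purchases of equities on the domestic stock exchange 701.6, acquisition of a foreign subsidiary by a resident firm (outward FDI) 654.7, foreign purchases of domestic corporate bonds 1105.3, sale of domestic government bonds to non-residents 467.3; capital account: debt forgiveness received from foreign official creditors 194.9.)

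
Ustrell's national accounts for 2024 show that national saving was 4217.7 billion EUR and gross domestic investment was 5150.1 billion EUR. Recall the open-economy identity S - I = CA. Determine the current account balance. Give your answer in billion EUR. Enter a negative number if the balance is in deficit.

-932.4

S - I = CA (net lending to the rest of the world).
CA = S - I = 4217.7 - 5150.1 = -932.4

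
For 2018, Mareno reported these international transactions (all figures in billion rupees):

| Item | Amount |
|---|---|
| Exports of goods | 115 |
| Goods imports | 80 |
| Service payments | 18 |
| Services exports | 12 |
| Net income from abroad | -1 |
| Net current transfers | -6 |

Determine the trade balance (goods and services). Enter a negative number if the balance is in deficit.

29

Goods balance = 115 - 80 = 35
Services balance = 12 - 18 = -6
Trade balance (goods + services) = 35 + (-6) = 29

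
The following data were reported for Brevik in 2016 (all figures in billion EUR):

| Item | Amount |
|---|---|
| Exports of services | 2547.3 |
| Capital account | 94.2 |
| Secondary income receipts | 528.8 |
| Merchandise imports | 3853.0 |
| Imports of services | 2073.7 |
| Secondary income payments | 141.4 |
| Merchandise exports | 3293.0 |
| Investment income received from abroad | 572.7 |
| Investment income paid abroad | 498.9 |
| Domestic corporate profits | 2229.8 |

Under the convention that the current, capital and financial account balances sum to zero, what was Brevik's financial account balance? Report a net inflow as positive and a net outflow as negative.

Goods balance = 3293.0 - 3853.0 = -560.0
Services balance = 2547.3 - 2073.7 = 473.6
Trade balance (goods + services) = -560.0 + 473.6 = -86.4
Net primary income = 572.7 - 498.9 = 73.8
Net secondary income = 528.8 - 141.4 = 387.4
Current account = -86.4 + 73.8 + 387.4 = 374.8
Financial account = -(374.8 + 94.2) = -469.0

-469.0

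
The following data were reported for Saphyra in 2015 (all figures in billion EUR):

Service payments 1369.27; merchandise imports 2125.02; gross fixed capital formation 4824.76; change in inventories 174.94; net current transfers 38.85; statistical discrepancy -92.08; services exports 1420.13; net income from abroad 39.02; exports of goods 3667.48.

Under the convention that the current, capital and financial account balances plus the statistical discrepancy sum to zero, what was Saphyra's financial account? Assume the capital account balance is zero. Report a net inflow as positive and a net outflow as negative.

Goods balance = 3667.48 - 2125.02 = 1542.46
Services balance = 1420.13 - 1369.27 = 50.86
Trade balance (goods + services) = 1542.46 + 50.86 = 1593.32
Net primary income = 39.02
Net secondary income = 38.85
Current account = 1593.32 + 39.02 + 38.85 = 1671.19
Financial account = -(1671.19 + (-92.08)) = -1579.11

-1579.11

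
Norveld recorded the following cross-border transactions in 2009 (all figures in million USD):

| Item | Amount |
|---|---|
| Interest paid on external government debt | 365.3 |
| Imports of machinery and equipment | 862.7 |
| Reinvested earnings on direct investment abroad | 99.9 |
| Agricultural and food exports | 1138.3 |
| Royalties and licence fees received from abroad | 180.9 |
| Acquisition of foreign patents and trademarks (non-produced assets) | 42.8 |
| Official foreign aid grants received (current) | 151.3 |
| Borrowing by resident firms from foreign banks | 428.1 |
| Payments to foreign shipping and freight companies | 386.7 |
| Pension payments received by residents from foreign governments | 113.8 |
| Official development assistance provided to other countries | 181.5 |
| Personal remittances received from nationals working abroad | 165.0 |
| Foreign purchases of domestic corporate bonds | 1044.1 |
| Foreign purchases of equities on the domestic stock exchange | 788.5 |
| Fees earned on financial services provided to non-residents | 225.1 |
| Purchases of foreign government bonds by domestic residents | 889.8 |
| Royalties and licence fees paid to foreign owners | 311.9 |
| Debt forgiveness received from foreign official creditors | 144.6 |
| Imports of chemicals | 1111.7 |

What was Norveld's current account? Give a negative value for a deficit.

-1145.5

Goods: 1138.3 - 862.7 - 1111.7 = -836.1
Services: 225.1 + 180.9 - 311.9 - 386.7 = -292.6
Primary income: 99.9 - 365.3 = -265.4
Secondary income: 165.0 - 181.5 + 151.3 + 113.8 = 248.6
Current account = (-836.1) + (-292.6) + (-265.4) + 248.6 = -1145.5
(Excluded from the current account — capital account: acquisition of foreign patents and trademarks (non-produced assets) 42.8, debt forgiveness received from foreign official creditors 144.6; financial account: borrowing by resident firms from foreign banks 428.1, foreign purchases of domestic corporate bonds 1044.1, foreign purchases of equities on the domestic stock exchange 788.5, purchases of foreign government bonds by domestic residents 889.8.)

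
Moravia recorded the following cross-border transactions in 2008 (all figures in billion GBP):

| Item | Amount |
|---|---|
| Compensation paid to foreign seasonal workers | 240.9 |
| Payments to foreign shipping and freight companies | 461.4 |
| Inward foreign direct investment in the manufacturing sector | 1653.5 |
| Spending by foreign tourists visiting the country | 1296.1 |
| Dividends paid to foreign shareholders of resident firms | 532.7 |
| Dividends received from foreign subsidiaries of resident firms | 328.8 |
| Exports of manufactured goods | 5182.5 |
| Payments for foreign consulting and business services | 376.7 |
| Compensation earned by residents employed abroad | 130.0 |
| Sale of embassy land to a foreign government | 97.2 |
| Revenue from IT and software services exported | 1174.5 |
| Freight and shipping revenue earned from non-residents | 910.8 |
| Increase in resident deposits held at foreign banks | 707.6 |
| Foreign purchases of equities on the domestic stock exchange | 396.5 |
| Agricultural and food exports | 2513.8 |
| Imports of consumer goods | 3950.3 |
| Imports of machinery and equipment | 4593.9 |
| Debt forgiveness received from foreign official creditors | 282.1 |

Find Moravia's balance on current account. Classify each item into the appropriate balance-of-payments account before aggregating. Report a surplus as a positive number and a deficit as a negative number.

1380.6

Goods: -3950.3 - 4593.9 + 5182.5 + 2513.8 = -847.9
Services: -461.4 + 1174.5 + 1296.1 + 910.8 - 376.7 = 2543.3
Primary income: 328.8 - 240.9 + 130.0 - 532.7 = -314.8
Current account = (-847.9) + 2543.3 + (-314.8) = 1380.6
(Excluded from the current account — financial account: inward foreign direct investment in the manufacturing sector 1653.5, increase in resident deposits held at foreign banks 707.6, foreign purchases of equities on the domestic stock exchange 396.5; capital account: sale of embassy land to a foreign government 97.2, debt forgiveness received from foreign official creditors 282.1.)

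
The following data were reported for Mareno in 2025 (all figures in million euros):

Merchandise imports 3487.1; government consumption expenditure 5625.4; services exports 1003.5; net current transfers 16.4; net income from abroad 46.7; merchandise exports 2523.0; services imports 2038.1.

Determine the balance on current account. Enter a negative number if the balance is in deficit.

-1935.6

Goods balance = 2523.0 - 3487.1 = -964.1
Services balance = 1003.5 - 2038.1 = -1034.6
Trade balance (goods + services) = -964.1 + (-1034.6) = -1998.7
Net primary income = 46.7
Net secondary income = 16.4
Current account = -1998.7 + 46.7 + 16.4 = -1935.6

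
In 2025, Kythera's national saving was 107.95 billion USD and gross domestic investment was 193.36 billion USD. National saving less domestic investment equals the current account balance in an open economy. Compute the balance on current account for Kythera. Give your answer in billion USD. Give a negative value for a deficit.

-85.41

CA = S - I = 107.95 - 193.36 = -85.41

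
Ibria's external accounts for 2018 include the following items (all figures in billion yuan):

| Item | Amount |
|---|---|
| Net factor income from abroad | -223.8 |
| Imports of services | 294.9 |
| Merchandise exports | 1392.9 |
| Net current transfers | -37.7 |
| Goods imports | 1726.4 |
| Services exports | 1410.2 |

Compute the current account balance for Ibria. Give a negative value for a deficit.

Goods balance = 1392.9 - 1726.4 = -333.5
Services balance = 1410.2 - 294.9 = 1115.3
Trade balance (goods + services) = -333.5 + 1115.3 = 781.8
Net primary income = -223.8
Net secondary income = -37.7
Current account = 781.8 + (-223.8) + (-37.7) = 520.3

520.3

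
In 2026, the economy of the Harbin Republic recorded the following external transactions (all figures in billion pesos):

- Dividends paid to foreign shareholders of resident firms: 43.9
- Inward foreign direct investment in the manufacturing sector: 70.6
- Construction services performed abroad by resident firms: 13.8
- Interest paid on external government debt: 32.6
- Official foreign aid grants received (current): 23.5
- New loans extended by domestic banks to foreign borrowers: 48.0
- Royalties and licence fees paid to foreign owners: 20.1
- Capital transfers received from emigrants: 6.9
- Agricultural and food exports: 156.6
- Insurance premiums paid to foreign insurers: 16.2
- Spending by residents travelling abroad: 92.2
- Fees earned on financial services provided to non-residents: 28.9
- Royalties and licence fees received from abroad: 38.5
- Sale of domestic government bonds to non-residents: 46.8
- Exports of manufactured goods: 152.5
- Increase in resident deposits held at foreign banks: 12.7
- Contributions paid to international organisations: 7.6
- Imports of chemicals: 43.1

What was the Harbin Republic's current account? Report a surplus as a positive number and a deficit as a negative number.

Goods: 156.6 - 43.1 + 152.5 = 266.0
Services: -16.2 + 13.8 - 92.2 - 20.1 + 38.5 + 28.9 = -47.3
Primary income: -32.6 - 43.9 = -76.5
Secondary income: -7.6 + 23.5 = 15.9
Current account = 266.0 + (-47.3) + (-76.5) + 15.9 = 158.1
(Excluded from the current account — financial account: inward foreign direct investment in the manufacturing sector 70.6, new loans extended by domestic banks to foreign borrowers 48.0, sale of domestic government bonds to non-residents 46.8, increase in resident deposits held at foreign banks 12.7; capital account: capital transfers received from emigrants 6.9.)

158.1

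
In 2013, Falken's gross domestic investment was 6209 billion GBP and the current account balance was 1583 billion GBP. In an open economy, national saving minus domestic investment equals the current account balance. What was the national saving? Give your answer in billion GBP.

S = I + CA = 6209 + 1583 = 7792

7792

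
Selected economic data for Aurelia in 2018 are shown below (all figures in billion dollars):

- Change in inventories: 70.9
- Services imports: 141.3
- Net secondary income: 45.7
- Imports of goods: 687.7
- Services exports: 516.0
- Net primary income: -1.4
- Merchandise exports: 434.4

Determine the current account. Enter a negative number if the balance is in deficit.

165.7

Goods balance = 434.4 - 687.7 = -253.3
Services balance = 516.0 - 141.3 = 374.7
Trade balance (goods + services) = -253.3 + 374.7 = 121.4
Net primary income = -1.4
Net secondary income = 45.7
Current account = 121.4 + (-1.4) + 45.7 = 165.7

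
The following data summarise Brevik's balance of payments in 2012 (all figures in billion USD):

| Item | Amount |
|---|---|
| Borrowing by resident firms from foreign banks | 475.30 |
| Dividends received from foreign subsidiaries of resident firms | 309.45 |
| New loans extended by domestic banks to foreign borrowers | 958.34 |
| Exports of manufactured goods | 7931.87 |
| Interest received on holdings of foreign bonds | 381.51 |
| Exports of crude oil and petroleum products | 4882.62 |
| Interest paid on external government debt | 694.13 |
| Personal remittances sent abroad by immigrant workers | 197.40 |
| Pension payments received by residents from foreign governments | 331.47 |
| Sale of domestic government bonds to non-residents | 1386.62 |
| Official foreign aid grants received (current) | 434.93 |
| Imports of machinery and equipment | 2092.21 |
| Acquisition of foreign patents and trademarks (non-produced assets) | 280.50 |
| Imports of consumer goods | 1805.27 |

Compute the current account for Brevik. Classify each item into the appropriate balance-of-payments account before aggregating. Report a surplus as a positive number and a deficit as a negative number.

9482.84

Goods: 4882.62 - 2092.21 + 7931.87 - 1805.27 = 8917.01
Primary income: -694.13 + 309.45 + 381.51 = -3.17
Secondary income: 434.93 + 331.47 - 197.40 = 569.00
Current account = 8917.01 + (-3.17) + 569.00 = 9482.84
(Excluded from the current account — financial account: borrowing by resident firms from foreign banks 475.30, new loans extended by domestic banks to foreign borrowers 958.34, sale of domestic government bonds to non-residents 1386.62; capital account: acquisition of foreign patents and trademarks (non-produced assets) 280.50.)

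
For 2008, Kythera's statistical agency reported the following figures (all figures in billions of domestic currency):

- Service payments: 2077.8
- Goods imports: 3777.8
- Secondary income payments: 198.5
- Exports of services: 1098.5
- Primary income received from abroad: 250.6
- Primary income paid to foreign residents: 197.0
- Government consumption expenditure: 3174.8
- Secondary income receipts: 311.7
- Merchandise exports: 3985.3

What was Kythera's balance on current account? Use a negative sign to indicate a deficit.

-605.0

Goods balance = 3985.3 - 3777.8 = 207.5
Services balance = 1098.5 - 2077.8 = -979.3
Trade balance (goods + services) = 207.5 + (-979.3) = -771.8
Net primary income = 250.6 - 197.0 = 53.6
Net secondary income = 311.7 - 198.5 = 113.2
Current account = -771.8 + 53.6 + 113.2 = -605.0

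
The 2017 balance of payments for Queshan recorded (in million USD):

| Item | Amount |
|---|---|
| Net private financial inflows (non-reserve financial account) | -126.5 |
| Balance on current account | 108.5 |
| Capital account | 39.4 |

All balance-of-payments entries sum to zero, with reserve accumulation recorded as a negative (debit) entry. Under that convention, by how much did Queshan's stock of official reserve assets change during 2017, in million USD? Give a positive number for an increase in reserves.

21.4

Official reserve transactions balance = -(108.5 + 39.4 + (-126.5)) = -21.4
An accumulation of reserves is recorded as a debit (negative entry), so the change in the stock of reserves is the negative of that balance.
Change in official reserves = -(-21.4) = 21.4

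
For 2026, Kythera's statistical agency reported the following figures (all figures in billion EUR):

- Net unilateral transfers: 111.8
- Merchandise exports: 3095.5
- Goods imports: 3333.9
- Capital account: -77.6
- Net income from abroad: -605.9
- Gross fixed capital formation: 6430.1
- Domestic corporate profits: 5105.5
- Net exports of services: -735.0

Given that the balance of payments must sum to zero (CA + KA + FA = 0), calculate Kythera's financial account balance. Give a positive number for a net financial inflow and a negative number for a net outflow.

1545.1

Goods balance = 3095.5 - 3333.9 = -238.4
Services balance = -735.0
Trade balance (goods + services) = -238.4 + (-735.0) = -973.4
Net primary income = -605.9
Net secondary income = 111.8
Current account = -973.4 + (-605.9) + 111.8 = -1467.5
Financial account = -(-1467.5 + (-77.6)) = 1545.1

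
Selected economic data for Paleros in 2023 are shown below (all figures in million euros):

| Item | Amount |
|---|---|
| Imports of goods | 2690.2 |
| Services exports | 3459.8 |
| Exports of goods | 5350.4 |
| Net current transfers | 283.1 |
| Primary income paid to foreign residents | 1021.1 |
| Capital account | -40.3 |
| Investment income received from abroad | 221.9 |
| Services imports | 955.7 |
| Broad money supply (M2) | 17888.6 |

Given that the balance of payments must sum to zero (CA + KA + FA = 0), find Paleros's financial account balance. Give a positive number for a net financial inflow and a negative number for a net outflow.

-4607.9

Goods balance = 5350.4 - 2690.2 = 2660.2
Services balance = 3459.8 - 955.7 = 2504.1
Trade balance (goods + services) = 2660.2 + 2504.1 = 5164.3
Net primary income = 221.9 - 1021.1 = -799.2
Net secondary income = 283.1
Current account = 5164.3 + (-799.2) + 283.1 = 4648.2
Financial account = -(4648.2 + (-40.3)) = -4607.9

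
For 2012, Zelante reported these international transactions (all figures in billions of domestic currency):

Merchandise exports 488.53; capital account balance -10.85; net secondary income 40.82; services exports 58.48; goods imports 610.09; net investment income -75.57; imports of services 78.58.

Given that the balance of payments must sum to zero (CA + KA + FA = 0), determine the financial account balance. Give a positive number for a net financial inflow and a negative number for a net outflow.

Goods balance = 488.53 - 610.09 = -121.56
Services balance = 58.48 - 78.58 = -20.10
Trade balance (goods + services) = -121.56 + (-20.10) = -141.66
Net primary income = -75.57
Net secondary income = 40.82
Current account = -141.66 + (-75.57) + 40.82 = -176.41
Financial account = -(-176.41 + (-10.85)) = 187.26

187.26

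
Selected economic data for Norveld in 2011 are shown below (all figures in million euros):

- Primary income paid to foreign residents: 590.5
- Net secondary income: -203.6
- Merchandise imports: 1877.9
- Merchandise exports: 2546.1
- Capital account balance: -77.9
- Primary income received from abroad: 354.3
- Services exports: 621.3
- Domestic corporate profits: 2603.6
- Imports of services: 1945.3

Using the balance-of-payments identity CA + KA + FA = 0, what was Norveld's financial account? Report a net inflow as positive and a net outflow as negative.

1173.5

Goods balance = 2546.1 - 1877.9 = 668.2
Services balance = 621.3 - 1945.3 = -1324.0
Trade balance (goods + services) = 668.2 + (-1324.0) = -655.8
Net primary income = 354.3 - 590.5 = -236.2
Net secondary income = -203.6
Current account = -655.8 + (-236.2) + (-203.6) = -1095.6
Financial account = -(-1095.6 + (-77.9)) = 1173.5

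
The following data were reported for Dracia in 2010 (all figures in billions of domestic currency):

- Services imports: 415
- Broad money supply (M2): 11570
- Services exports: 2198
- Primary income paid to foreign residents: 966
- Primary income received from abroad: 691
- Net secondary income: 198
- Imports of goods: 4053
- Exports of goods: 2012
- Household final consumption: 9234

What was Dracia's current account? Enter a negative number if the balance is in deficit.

-335

Goods balance = 2012 - 4053 = -2041
Services balance = 2198 - 415 = 1783
Trade balance (goods + services) = -2041 + 1783 = -258
Net primary income = 691 - 966 = -275
Net secondary income = 198
Current account = -258 + (-275) + 198 = -335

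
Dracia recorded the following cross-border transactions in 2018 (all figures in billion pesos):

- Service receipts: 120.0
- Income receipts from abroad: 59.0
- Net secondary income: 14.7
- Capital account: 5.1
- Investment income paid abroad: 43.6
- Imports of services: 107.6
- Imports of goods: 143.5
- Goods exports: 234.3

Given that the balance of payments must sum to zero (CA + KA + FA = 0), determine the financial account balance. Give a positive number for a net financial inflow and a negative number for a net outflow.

-138.4

Goods balance = 234.3 - 143.5 = 90.8
Services balance = 120.0 - 107.6 = 12.4
Trade balance (goods + services) = 90.8 + 12.4 = 103.2
Net primary income = 59.0 - 43.6 = 15.4
Net secondary income = 14.7
Current account = 103.2 + 15.4 + 14.7 = 133.3
Financial account = -(133.3 + 5.1) = -138.4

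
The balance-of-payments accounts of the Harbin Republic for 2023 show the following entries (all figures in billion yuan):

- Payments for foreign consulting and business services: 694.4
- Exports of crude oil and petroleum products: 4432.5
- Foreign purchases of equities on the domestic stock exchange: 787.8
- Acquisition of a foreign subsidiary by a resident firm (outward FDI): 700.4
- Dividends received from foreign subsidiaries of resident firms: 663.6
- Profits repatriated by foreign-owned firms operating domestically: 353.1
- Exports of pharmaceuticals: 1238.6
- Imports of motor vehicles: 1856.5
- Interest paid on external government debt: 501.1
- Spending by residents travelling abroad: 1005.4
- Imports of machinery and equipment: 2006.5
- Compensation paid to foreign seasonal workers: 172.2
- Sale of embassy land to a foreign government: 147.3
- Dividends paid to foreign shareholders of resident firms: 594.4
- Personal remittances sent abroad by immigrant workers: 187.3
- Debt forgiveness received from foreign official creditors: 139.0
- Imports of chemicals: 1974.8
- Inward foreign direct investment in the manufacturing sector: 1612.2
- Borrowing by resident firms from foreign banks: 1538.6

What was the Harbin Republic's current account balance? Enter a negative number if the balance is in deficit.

-3011.0

Goods: -1856.5 - 2006.5 - 1974.8 + 4432.5 + 1238.6 = -166.7
Services: -1005.4 - 694.4 = -1699.8
Primary income: 663.6 - 172.2 - 594.4 - 353.1 - 501.1 = -957.2
Secondary income: -187.3
Current account = (-166.7) + (-1699.8) + (-957.2) + (-187.3) = -3011.0
(Excluded from the current account — financial account: foreign purchases of equities on the domestic stock exchange 787.8, acquisition of a foreign subsidiary by a resident firm (outward FDI) 700.4, inward foreign direct investment in the manufacturing sector 1612.2, borrowing by resident firms from foreign banks 1538.6; capital account: sale of embassy land to a foreign government 147.3, debt forgiveness received from foreign official creditors 139.0.)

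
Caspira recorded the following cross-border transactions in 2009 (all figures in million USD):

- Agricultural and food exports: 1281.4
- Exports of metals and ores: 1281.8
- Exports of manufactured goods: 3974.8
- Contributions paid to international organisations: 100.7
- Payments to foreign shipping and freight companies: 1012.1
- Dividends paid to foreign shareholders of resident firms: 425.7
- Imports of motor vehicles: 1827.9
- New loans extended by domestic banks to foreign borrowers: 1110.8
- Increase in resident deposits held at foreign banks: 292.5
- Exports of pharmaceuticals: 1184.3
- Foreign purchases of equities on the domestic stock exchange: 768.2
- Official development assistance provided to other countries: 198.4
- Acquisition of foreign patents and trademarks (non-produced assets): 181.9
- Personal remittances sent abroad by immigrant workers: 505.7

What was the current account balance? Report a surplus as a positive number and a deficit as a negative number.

Goods: 3974.8 + 1184.3 + 1281.4 - 1827.9 + 1281.8 = 5894.4
Services: -1012.1
Primary income: -425.7
Secondary income: -505.7 - 100.7 - 198.4 = -804.8
Current account = 5894.4 + (-1012.1) + (-425.7) + (-804.8) = 3651.8
(Excluded from the current account — financial account: new loans extended by domestic banks to foreign borrowers 1110.8, increase in resident deposits held at foreign banks 292.5, foreign purchases of equities on the domestic stock exchange 768.2; capital account: acquisition of foreign patents and trademarks (non-produced assets) 181.9.)

3651.8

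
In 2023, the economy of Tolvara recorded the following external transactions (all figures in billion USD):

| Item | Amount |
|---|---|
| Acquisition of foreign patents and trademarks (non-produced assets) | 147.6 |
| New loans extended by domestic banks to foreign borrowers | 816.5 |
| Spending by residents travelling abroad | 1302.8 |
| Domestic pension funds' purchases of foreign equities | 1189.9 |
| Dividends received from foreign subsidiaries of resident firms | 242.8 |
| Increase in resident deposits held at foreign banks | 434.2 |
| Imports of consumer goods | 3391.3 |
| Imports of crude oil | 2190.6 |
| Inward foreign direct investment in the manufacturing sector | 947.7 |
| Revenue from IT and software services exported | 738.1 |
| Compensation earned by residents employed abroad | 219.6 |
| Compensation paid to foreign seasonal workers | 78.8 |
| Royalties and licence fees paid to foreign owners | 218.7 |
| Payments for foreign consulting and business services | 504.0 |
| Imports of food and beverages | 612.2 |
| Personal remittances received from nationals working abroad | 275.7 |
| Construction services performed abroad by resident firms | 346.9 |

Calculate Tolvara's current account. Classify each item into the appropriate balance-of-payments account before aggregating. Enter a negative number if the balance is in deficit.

-6475.3

Goods: -3391.3 - 612.2 - 2190.6 = -6194.1
Services: 738.1 - 504.0 - 1302.8 + 346.9 - 218.7 = -940.5
Primary income: -78.8 + 219.6 + 242.8 = 383.6
Secondary income: 275.7
Current account = (-6194.1) + (-940.5) + 383.6 + 275.7 = -6475.3
(Excluded from the current account — capital account: acquisition of foreign patents and trademarks (non-produced assets) 147.6; financial account: new loans extended by domestic banks to foreign borrowers 816.5, domestic pension funds' purchases of foreign equities 1189.9, increase in resident deposits held at foreign banks 434.2, inward foreign direct investment in the manufacturing sector 947.7.)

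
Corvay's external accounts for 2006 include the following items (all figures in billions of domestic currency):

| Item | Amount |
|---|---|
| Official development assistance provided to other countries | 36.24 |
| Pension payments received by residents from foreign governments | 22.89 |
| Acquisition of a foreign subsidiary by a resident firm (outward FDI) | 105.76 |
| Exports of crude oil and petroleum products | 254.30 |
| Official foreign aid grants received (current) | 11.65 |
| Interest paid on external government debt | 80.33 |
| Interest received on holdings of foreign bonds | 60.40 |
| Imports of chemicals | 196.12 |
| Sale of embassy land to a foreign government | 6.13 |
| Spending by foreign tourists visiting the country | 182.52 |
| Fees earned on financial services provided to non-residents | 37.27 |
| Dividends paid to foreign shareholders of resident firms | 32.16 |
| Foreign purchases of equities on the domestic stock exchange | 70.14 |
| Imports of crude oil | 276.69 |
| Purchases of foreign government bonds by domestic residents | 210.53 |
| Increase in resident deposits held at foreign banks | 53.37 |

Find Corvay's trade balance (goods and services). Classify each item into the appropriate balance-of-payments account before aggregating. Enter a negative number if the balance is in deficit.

Goods: -196.12 - 276.69 + 254.30 = -218.51
Services: 37.27 + 182.52 = 219.79
Trade balance = -218.51 + 219.79 = 1.28
(Excluded from the trade balance — secondary income: official development assistance provided to other countries 36.24, pension payments received by residents from foreign governments 22.89, official foreign aid grants received (current) 11.65; financial account: acquisition of a foreign subsidiary by a resident firm (outward FDI) 105.76, foreign purchases of equities on the domestic stock exchange 70.14, purchases of foreign government bonds by domestic residents 210.53, increase in resident deposits held at foreign banks 53.37; primary income: interest paid on external government debt 80.33, interest received on holdings of foreign bonds 60.40, dividends paid to foreign shareholders of resident firms 32.16; capital account: sale of embassy land to a foreign government 6.13.)

1.28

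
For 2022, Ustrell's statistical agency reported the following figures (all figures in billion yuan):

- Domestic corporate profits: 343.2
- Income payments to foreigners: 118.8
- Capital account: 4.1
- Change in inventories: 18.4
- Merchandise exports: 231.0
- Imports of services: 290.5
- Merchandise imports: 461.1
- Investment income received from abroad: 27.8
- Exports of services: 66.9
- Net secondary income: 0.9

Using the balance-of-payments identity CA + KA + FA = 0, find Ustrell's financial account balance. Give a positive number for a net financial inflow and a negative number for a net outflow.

Goods balance = 231.0 - 461.1 = -230.1
Services balance = 66.9 - 290.5 = -223.6
Trade balance (goods + services) = -230.1 + (-223.6) = -453.7
Net primary income = 27.8 - 118.8 = -91.0
Net secondary income = 0.9
Current account = -453.7 + (-91.0) + 0.9 = -543.8
Financial account = -(-543.8 + 4.1) = 539.7

539.7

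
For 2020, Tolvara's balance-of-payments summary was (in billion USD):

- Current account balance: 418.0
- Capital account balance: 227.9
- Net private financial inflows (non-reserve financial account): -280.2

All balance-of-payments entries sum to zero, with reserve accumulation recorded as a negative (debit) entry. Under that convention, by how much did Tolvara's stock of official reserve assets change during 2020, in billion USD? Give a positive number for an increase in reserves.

Official reserve transactions balance = -(418.0 + 227.9 + (-280.2)) = -365.7
An accumulation of reserves is recorded as a debit (negative entry), so the change in the stock of reserves is the negative of that balance.
Change in official reserves = -(-365.7) = 365.7

365.7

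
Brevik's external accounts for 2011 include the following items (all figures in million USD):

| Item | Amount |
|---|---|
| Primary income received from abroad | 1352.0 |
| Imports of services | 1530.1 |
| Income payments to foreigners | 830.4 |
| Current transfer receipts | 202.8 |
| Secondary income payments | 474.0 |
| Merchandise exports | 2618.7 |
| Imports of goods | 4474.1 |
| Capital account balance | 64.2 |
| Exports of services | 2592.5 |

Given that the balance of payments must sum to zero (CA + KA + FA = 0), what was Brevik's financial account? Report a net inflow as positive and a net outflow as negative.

Goods balance = 2618.7 - 4474.1 = -1855.4
Services balance = 2592.5 - 1530.1 = 1062.4
Trade balance (goods + services) = -1855.4 + 1062.4 = -793.0
Net primary income = 1352.0 - 830.4 = 521.6
Net secondary income = 202.8 - 474.0 = -271.2
Current account = -793.0 + 521.6 + (-271.2) = -542.6
Financial account = -(-542.6 + 64.2) = 478.4

478.4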